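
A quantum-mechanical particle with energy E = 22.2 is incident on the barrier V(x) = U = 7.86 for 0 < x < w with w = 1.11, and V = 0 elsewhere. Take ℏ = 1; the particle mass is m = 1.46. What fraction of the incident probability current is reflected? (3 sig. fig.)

Above the barrier the interior wavenumber is k₂ = √(2m(E − U))/ℏ = 6.471, giving phase k₂w = 7.183.
Matching at both interfaces gives T⁻¹ = 1 + U² sin²(k₂w) / [4E(E − U)] = 1.030, hence T = 0.971.
R = 1 − T = 0.0289.

R = 0.0289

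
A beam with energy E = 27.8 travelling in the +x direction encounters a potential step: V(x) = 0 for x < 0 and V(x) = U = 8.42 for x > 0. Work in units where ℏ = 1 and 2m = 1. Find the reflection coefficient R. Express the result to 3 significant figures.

The wavenumbers are k₁ = √(2mE)/ℏ = 5.273 on the left and k₂ = √(2m(E − U))/ℏ = 4.402 on the right.
Matching ψ and ψ′ at x = 0 gives r = (k₁ − k₂)/(k₁ + k₂), so R = r² = 0.008092 and T = 1 − R = 0.9919.

R = 0.00809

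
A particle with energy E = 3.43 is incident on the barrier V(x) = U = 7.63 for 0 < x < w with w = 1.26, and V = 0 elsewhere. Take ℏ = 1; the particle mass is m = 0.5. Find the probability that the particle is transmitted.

Since E < U the interior solution is evanescent with decay constant κ = √(2m(U − E))/ℏ = 2.049.
κw = 2.582, sinh(κw) = 6.576.
The exact tunnelling result is T⁻¹ = 1 + U² sinh²(κw) / [4E(U − E)] = 44.68, so T = 0.0224.

T = 0.0224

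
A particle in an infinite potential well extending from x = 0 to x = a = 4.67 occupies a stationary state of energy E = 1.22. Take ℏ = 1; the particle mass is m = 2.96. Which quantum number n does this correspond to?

n = 4

For an infinite well E_n = n²π²ℏ²/(2ma²), so n = (a/πℏ)√(2mE).
n = (4.67/π) × √(2 × 2.96 × 1.22) = 3.995 → n = 4.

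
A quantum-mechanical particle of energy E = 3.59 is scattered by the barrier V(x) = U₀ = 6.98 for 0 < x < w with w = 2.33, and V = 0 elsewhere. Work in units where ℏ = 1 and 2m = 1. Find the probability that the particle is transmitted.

T = 0.000750

E < U₀: inside the barrier ψ ∝ e^{±κx} with κ = √(2m(U₀ − E))/ℏ = 1.841.
κw = 4.290, sinh(κw) = 36.48.
Matching ψ, ψ′ at both faces gives T = [1 + U₀² sinh²(κw) / (4E(U₀ − E))]⁻¹ = 1/1333 = 0.000750.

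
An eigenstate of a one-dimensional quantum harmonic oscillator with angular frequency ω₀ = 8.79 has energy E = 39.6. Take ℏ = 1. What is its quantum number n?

Invert E_n = (n + ½)ℏω₀: n = E/ℏω₀ − ½ = 4.005, so n = 4.

n = 4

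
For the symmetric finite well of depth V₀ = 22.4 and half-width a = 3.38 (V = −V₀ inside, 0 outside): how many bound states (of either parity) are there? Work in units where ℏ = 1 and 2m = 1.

N = 11

Define the well-strength parameter z₀ = (a/ℏ)√(2mV₀) = 3.38 × √(2·0.5·22.4) = 16.00.
A new bound state (alternating even/odd) appears each time z₀ passes a multiple of π/2, so N = ⌊2z₀/π⌋ + 1 = ⌊10.18⌋ + 1 = 11.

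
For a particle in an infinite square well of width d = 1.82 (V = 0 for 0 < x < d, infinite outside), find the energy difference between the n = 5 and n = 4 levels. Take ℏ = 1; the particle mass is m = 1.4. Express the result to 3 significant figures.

ΔE = 9.58

E_n = n²π²ℏ²/(2md²), so ΔE = (5² − 4²) π²ℏ²/(2md²).
ΔE = 9 × π² / (2 × 1.4 × 1.82²) = 9.577.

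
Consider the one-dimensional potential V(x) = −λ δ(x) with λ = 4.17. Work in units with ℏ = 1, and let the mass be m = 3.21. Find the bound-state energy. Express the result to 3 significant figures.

E = -27.9

The bound state is ψ(x) = √κ e^{−κ|x|}. The derivative jump ψ'(0⁺) − ψ'(0⁻) = −(2mλ/ℏ²)ψ(0) fixes κ = mλ/ℏ² = 13.39.
Then E = −ℏ²κ²/(2m) = −mλ²/(2ℏ²) = -27.91.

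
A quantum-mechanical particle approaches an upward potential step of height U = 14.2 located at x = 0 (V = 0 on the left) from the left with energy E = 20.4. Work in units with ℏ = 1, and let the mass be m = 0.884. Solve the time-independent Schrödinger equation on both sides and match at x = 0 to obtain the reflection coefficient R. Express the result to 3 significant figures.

On each side the TISE gives plane waves with k = √(2m(E − V))/ℏ: k₁ = √(2·0.884·20.4) = 6.006, k₂ = √(2·0.884·6.2) = 3.311.
Matching ψ and ψ′ at x = 0 gives r = (k₁ − k₂)/(k₁ + k₂), so R = r² = 0.08366 and T = 1 − R = 0.9163.

R = 0.0837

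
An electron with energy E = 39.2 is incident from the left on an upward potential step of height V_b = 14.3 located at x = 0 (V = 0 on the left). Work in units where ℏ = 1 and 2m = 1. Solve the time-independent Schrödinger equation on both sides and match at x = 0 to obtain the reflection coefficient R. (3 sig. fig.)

On each side the TISE gives plane waves with k = √(2m(E − V))/ℏ: k₁ = √(2·½·39.2) = 6.261, k₂ = √(2·½·24.9) = 4.990.
Matching ψ and ψ′ at x = 0 gives r = (k₁ − k₂)/(k₁ + k₂), so R = r² = 0.01276 and T = 1 − R = 0.9872.

R = 0.0128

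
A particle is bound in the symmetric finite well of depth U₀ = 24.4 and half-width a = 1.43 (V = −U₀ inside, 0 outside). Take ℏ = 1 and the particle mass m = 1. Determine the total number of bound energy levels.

N = 7

The dimensionless depth is z₀ = a√(2mU₀)/ℏ = 1.43 × √(48.80) = 9.990.
A new bound state (alternating even/odd) appears each time z₀ passes a multiple of π/2, so N = ⌊2z₀/π⌋ + 1 = ⌊6.360⌋ + 1 = 7.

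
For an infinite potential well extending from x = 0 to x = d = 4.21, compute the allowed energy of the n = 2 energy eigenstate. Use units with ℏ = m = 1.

The infinite-well eigenfunctions ψ_n = √(2/d) sin(nπx/d) vanish at both walls, giving E_n = n²π²ℏ²/(2md²).
E_2 = 2² × π² / (2 × 1 × 4.21²) = 1.114.

E = 1.11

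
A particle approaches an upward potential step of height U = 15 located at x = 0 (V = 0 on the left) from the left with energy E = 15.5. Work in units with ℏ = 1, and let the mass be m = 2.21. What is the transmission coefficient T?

The wavenumbers are k₁ = √(2mE)/ℏ = 8.277 on the left and k₂ = √(2m(E − U))/ℏ = 1.487 on the right.
Matching ψ and ψ′ at x = 0 gives r = (k₁ − k₂)/(k₁ + k₂), so R = r² = 0.4837 and T = 1 − R = 0.5163.

T = 0.516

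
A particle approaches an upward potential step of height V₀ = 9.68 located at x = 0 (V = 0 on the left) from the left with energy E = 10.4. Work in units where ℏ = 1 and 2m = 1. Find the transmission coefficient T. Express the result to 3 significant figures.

T = 0.660

The wavenumbers are k₁ = √(2mE)/ℏ = 3.225 on the left and k₂ = √(2m(E − V₀))/ℏ = 0.8485 on the right.
Matching ψ and ψ′ at x = 0 gives r = (k₁ − k₂)/(k₁ + k₂), so R = r² = 0.3403 and T = 1 − R = 0.6597.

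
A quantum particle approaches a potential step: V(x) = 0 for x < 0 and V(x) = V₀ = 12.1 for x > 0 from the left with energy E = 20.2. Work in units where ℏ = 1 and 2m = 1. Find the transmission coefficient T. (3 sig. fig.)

On each side the TISE gives plane waves with k = √(2m(E − V))/ℏ: k₁ = √(2·½·20.2) = 4.494, k₂ = √(2·½·8.1) = 2.846.
Matching ψ and ψ′ at x = 0 gives r = (k₁ − k₂)/(k₁ + k₂), so R = r² = 0.05043 and T = 1 − R = 0.9496.

T = 0.950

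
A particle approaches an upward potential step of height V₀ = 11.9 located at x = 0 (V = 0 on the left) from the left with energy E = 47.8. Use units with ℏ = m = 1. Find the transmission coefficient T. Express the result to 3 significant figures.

On each side the TISE gives plane waves with k = √(2m(E − V))/ℏ: k₁ = √(2·1·47.8) = 9.778, k₂ = √(2·1·35.9) = 8.473.
Matching ψ and ψ′ at x = 0 gives r = (k₁ − k₂)/(k₁ + k₂), so R = r² = 0.005105 and T = 1 − R = 0.9949.

T = 0.995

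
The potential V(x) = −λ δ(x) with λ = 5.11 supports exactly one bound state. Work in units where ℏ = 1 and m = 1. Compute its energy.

E = -13.1

For x ≠ 0 the bound state is ψ ∝ e^{−κ|x|}; integrating the TISE across the delta gives the cusp condition 2κ = 2mλ/ℏ², so κ = 5.110.
Then E = −ℏ²κ²/(2m) = −mλ²/(2ℏ²) = -13.06.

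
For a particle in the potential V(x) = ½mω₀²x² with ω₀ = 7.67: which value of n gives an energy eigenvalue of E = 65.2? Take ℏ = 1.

Invert E_n = (n + ½)ℏω₀: n = E/ℏω₀ − ½ = 8.001, so n = 8.

n = 8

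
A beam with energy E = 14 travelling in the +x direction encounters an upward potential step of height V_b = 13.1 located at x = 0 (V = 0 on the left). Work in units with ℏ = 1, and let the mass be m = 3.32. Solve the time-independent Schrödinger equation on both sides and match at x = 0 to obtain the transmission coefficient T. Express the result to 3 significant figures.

The wavenumbers are k₁ = √(2mE)/ℏ = 9.642 on the left and k₂ = √(2m(E − V_b))/ℏ = 2.445 on the right.
Matching ψ and ψ′ at x = 0 gives r = (k₁ − k₂)/(k₁ + k₂), so R = r² = 0.3546 and T = 1 − R = 0.6454.

T = 0.645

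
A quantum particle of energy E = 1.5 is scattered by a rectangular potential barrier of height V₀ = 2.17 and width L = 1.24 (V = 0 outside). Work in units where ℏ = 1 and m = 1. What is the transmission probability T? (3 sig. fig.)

E < V₀: inside the barrier ψ ∝ e^{±κx} with κ = √(2m(V₀ − E))/ℏ = 1.158.
κL = 1.435, sinh(κL) = 1.982.
Matching ψ, ψ′ at both faces gives T = [1 + V₀² sinh²(κL) / (4E(V₀ − E))]⁻¹ = 1/5.600 = 0.179.

T = 0.179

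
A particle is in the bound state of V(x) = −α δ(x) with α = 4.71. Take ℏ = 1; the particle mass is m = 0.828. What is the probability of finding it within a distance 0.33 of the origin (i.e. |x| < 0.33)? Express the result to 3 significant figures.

P = 0.924

The normalised bound state is ψ = √κ e^{−κ|x|} with κ = mα/ℏ² = 3.900.
P(|x| < d) = ∫_{−d}^{d} κ e^{−2κ|x|} dx = 1 − e^{−2κd} = 1 − e^{−2.574} = 0.9238.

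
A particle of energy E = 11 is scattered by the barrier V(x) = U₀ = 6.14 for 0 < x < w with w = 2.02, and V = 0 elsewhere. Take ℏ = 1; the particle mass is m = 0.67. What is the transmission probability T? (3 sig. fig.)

T = 0.874

Above the barrier the interior wavenumber is k₂ = √(2m(E − U₀))/ℏ = 2.552, giving phase k₂w = 5.155.
T = [1 + U₀² sin²(k₂w) / (4E(E − U₀))]⁻¹ = 1/1.144 = 0.874.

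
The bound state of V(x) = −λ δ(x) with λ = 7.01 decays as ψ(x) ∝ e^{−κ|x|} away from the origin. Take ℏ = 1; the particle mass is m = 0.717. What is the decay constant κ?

κ = 5.03

Integrating the TISE across x = 0 gives the cusp condition ψ'(0⁺) − ψ'(0⁻) = −(2mλ/ℏ²)ψ(0).
With ψ ∝ e^{−κ|x|} this yields −2κ = −2mλ/ℏ², so κ = mλ/ℏ² = 5.026.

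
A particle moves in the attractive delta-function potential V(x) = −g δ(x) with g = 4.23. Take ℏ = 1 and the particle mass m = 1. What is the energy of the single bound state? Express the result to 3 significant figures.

E = -8.95

The bound state is ψ(x) = √κ e^{−κ|x|}. The derivative jump ψ'(0⁺) − ψ'(0⁻) = −(2mg/ℏ²)ψ(0) fixes κ = mg/ℏ² = 4.230.
Then E = −ℏ²κ²/(2m) = −mg²/(2ℏ²) = -8.946.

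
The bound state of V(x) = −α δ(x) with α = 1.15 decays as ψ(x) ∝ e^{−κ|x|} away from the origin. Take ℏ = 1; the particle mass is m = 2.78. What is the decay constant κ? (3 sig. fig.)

κ = 3.20

Integrate −(ℏ²/2m)ψ'' − αδ(x)ψ = Eψ from −ε to +ε: the ψ'' term gives ψ'(0⁺) − ψ'(0⁻) and the δ term gives −(2mα/ℏ²)ψ(0).
With ψ ∝ e^{−κ|x|} this yields −2κ = −2mα/ℏ², so κ = mα/ℏ² = 3.197.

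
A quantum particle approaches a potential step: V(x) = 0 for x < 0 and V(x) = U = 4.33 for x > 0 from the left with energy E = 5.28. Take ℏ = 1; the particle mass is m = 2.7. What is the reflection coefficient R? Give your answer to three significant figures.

R = 0.163

The wavenumbers are k₁ = √(2mE)/ℏ = 5.340 on the left and k₂ = √(2m(E − U))/ℏ = 2.265 on the right.
Continuity of ψ and ψ′ at the step yields the reflection amplitude r = (k₁ − k₂)/(k₁ + k₂) = 0.4043; thus R = |r|² = 0.1635, T = 0.8365.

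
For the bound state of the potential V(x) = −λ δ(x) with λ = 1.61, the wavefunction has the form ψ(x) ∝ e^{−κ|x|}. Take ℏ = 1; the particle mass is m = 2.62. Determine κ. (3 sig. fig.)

κ = 4.22

Integrating the TISE across x = 0 gives the cusp condition ψ'(0⁺) − ψ'(0⁻) = −(2mλ/ℏ²)ψ(0).
With ψ ∝ e^{−κ|x|} this yields −2κ = −2mλ/ℏ², so κ = mλ/ℏ² = 4.218.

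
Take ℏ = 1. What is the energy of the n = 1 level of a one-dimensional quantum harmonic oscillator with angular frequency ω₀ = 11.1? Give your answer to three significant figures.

Using E_n = (n + ½)ℏω₀: E_1 = 1.5 × 11.1 = 16.65.

E = 16.7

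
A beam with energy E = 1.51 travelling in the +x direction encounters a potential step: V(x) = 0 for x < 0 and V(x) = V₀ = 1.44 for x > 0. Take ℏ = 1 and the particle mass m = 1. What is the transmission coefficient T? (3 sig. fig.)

T = 0.583

The wavenumbers are k₁ = √(2mE)/ℏ = 1.738 on the left and k₂ = √(2m(E − V₀))/ℏ = 0.3742 on the right.
Matching ψ and ψ′ at x = 0 gives r = (k₁ − k₂)/(k₁ + k₂), so R = r² = 0.4169 and T = 1 − R = 0.5831.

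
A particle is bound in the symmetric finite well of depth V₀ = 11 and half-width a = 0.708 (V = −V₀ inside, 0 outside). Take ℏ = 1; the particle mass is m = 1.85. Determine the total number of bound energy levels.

N = 3

The dimensionless depth is z₀ = a√(2mV₀)/ℏ = 0.708 × √(40.70) = 4.517.
A new bound state (alternating even/odd) appears each time z₀ passes a multiple of π/2, so N = ⌊2z₀/π⌋ + 1 = ⌊2.875⌋ + 1 = 3.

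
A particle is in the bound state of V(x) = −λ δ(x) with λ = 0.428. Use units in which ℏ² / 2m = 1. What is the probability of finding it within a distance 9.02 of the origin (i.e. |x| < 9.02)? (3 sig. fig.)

P = 0.979

The normalised bound state is ψ = √κ e^{−κ|x|} with κ = mλ/ℏ² = 0.2140.
P(|x| < d) = ∫_{−d}^{d} κ e^{−2κ|x|} dx = 1 − e^{−2κd} = 1 − e^{−3.861} = 0.9789.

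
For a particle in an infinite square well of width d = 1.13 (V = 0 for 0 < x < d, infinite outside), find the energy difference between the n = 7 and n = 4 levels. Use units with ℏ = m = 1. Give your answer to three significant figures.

E_n = n²π²ℏ²/(2md²), so ΔE = (7² − 4²) π²ℏ²/(2md²).
ΔE = 33 × π² / (2 × 1 × 1.13²) = 127.5.

ΔE = 128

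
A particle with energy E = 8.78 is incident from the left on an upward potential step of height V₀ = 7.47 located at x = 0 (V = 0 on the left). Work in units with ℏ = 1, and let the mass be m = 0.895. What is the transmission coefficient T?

T = 0.804

The wavenumbers are k₁ = √(2mE)/ℏ = 3.964 on the left and k₂ = √(2m(E − V₀))/ℏ = 1.531 on the right.
Matching ψ and ψ′ at x = 0 gives r = (k₁ − k₂)/(k₁ + k₂), so R = r² = 0.1960 and T = 1 − R = 0.8040.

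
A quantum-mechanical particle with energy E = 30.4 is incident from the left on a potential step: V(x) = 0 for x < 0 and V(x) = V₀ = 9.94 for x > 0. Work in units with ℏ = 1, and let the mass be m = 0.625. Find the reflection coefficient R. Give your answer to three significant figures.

R = 0.00974

On each side the TISE gives plane waves with k = √(2m(E − V))/ℏ: k₁ = √(2·0.625·30.4) = 6.164, k₂ = √(2·0.625·20.46) = 5.057.
Matching ψ and ψ′ at x = 0 gives r = (k₁ − k₂)/(k₁ + k₂), so R = r² = 0.009736 and T = 1 − R = 0.9903.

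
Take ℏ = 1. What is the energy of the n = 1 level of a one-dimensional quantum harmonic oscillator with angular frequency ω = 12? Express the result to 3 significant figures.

The oscillator eigenvalues are E_n = ℏω(n + ½), so E_1 = 12 × 1.5 = 18.00.

E = 18.0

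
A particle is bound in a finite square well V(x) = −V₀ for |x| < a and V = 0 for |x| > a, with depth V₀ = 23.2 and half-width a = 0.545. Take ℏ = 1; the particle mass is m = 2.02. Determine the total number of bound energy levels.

The dimensionless depth is z₀ = a√(2mV₀)/ℏ = 0.545 × √(93.73) = 5.276.
A new bound state (alternating even/odd) appears each time z₀ passes a multiple of π/2, so N = ⌊2z₀/π⌋ + 1 = ⌊3.359⌋ + 1 = 4.

N = 4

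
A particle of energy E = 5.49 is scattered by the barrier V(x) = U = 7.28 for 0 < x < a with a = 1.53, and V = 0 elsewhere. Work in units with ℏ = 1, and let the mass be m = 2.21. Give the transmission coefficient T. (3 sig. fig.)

T = 0.000542

E < U: inside the barrier ψ ∝ e^{±κx} with κ = √(2m(U − E))/ℏ = 2.813.
κa = 4.304, sinh(κa) = 36.98.
Matching ψ, ψ′ at both faces gives T = [1 + U² sinh²(κa) / (4E(U − E))]⁻¹ = 1/1844 = 0.000542.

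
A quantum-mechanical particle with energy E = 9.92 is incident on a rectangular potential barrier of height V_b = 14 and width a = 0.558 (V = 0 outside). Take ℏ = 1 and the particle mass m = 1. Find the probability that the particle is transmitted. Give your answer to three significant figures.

E < V_b: inside the barrier ψ ∝ e^{±κx} with κ = √(2m(V_b − E))/ℏ = 2.857.
κa = 1.594, sinh(κa) = 2.360.
Matching ψ, ψ′ at both faces gives T = [1 + V_b² sinh²(κa) / (4E(V_b − E))]⁻¹ = 1/7.743 = 0.129.

T = 0.129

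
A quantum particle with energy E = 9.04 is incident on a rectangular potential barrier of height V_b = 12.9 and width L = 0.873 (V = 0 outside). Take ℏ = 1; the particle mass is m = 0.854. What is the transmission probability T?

E < V_b: inside the barrier ψ ∝ e^{±κx} with κ = √(2m(V_b − E))/ℏ = 2.568.
κL = 2.242, sinh(κL) = 4.651.
The exact tunnelling result is T⁻¹ = 1 + V_b² sinh²(κL) / [4E(V_b − E)] = 26.79, so T = 0.0373.

T = 0.0373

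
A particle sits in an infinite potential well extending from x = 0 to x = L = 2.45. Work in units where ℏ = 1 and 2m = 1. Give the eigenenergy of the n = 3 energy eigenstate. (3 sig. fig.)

E = 14.8

The infinite-well eigenfunctions ψ_n = √(2/L) sin(nπx/L) vanish at both walls, giving E_n = n²π²ℏ²/(2mL²).
E_3 = 3² × π² / (2 × 0.5 × 2.45²) = 14.80.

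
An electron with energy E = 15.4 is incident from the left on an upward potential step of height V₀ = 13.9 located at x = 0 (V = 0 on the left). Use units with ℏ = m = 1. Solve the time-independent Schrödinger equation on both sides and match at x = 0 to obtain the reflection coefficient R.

R = 0.275

On each side the TISE gives plane waves with k = √(2m(E − V))/ℏ: k₁ = √(2·1·15.4) = 5.550, k₂ = √(2·1·1.5) = 1.732.
Continuity of ψ and ψ′ at the step yields the reflection amplitude r = (k₁ − k₂)/(k₁ + k₂) = 0.5243; thus R = |r|² = 0.2749, T = 0.7251.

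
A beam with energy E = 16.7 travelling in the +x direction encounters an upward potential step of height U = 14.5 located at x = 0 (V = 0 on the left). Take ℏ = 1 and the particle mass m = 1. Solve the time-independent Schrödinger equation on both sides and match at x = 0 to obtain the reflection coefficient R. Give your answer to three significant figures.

The wavenumbers are k₁ = √(2mE)/ℏ = 5.779 on the left and k₂ = √(2m(E − U))/ℏ = 2.098 on the right.
Matching ψ and ψ′ at x = 0 gives r = (k₁ − k₂)/(k₁ + k₂), so R = r² = 0.2185 and T = 1 − R = 0.7815.

R = 0.218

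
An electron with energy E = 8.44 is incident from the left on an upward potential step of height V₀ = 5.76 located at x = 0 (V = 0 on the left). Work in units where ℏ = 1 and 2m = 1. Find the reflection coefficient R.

On each side the TISE gives plane waves with k = √(2m(E − V))/ℏ: k₁ = √(2·½·8.44) = 2.905, k₂ = √(2·½·2.68) = 1.637.
Matching ψ and ψ′ at x = 0 gives r = (k₁ − k₂)/(k₁ + k₂), so R = r² = 0.07794 and T = 1 − R = 0.9221.

R = 0.0779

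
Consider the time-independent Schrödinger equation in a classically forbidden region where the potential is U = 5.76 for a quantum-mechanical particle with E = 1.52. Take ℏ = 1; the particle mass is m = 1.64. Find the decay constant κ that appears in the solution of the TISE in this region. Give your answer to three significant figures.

Since E < U the TISE in this region is ψ'' = κ²ψ with κ = √(2m(U − E))/ℏ.
κ = √(2 × 1.64 × 4.24) = 3.729.

κ = 3.73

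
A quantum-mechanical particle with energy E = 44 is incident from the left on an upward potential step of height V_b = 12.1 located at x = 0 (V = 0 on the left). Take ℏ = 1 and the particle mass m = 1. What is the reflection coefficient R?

R = 0.00644

On each side the TISE gives plane waves with k = √(2m(E − V))/ℏ: k₁ = √(2·1·44) = 9.381, k₂ = √(2·1·31.9) = 7.987.
Matching ψ and ψ′ at x = 0 gives r = (k₁ − k₂)/(k₁ + k₂), so R = r² = 0.006436 and T = 1 − R = 0.9936.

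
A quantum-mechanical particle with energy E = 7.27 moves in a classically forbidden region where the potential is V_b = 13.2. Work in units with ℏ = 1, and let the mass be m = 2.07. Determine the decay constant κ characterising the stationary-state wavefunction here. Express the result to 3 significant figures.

κ = 4.95

Since E < V_b the TISE in this region is ψ'' = κ²ψ with κ = √(2m(V_b − E))/ℏ.
κ = √(2 × 2.07 × 5.93) = 4.955.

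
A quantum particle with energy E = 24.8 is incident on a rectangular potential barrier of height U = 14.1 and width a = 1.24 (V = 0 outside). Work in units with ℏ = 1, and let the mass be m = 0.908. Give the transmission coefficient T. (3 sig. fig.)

Above the barrier the interior wavenumber is k₂ = √(2m(E − U))/ℏ = 4.408, giving phase k₂a = 5.466.
Matching at both interfaces gives T⁻¹ = 1 + U² sin²(k₂a) / [4E(E − U)] = 1.100, hence T = 0.909.

T = 0.909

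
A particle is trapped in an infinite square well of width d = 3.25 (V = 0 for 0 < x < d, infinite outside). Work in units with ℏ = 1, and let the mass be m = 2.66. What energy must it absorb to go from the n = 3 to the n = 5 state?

ΔE = 2.81

E_n = n²π²ℏ²/(2md²), so ΔE = (5² − 3²) π²ℏ²/(2md²).
ΔE = 16 × π² / (2 × 2.66 × 3.25²) = 2.810.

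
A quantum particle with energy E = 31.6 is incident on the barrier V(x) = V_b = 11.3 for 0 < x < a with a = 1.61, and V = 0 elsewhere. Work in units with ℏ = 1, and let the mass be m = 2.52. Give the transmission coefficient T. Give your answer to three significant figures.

E > V_b: inside the barrier k₂ = √(2m(E − V_b))/ℏ = 10.11, k₂a = 16.29.
T = [1 + V_b² sin²(k₂a) / (4E(E − V_b))]⁻¹ = 1/1.015 = 0.985.

T = 0.985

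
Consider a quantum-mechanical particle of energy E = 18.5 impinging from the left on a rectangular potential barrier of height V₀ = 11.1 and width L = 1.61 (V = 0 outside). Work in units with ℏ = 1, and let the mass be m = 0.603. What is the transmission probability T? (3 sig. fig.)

Above the barrier the interior wavenumber is k₂ = √(2m(E − V₀))/ℏ = 2.987, giving phase k₂L = 4.810.
T = [1 + V₀² sin²(k₂L) / (4E(E − V₀))]⁻¹ = 1/1.223 = 0.818.

T = 0.818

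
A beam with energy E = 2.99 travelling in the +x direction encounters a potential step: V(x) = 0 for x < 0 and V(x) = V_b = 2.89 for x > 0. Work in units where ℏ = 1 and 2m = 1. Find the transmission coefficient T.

On each side the TISE gives plane waves with k = √(2m(E − V))/ℏ: k₁ = √(2·½·2.99) = 1.729, k₂ = √(2·½·0.1) = 0.3162.
Matching ψ and ψ′ at x = 0 gives r = (k₁ − k₂)/(k₁ + k₂), so R = r² = 0.4772 and T = 1 − R = 0.5228.

T = 0.523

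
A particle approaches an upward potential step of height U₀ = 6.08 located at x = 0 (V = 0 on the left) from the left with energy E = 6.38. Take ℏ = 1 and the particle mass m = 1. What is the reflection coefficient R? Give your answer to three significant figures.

The wavenumbers are k₁ = √(2mE)/ℏ = 3.572 on the left and k₂ = √(2m(E − U₀))/ℏ = 0.7746 on the right.
Matching ψ and ψ′ at x = 0 gives r = (k₁ − k₂)/(k₁ + k₂), so R = r² = 0.4142 and T = 1 − R = 0.5858.

R = 0.414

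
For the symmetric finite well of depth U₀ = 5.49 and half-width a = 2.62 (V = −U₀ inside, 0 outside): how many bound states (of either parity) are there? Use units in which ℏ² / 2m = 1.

The dimensionless depth is z₀ = a√(2mU₀)/ℏ = 2.62 × √(5.490) = 6.139.
A new bound state (alternating even/odd) appears each time z₀ passes a multiple of π/2, so N = ⌊2z₀/π⌋ + 1 = ⌊3.908⌋ + 1 = 4.

N = 4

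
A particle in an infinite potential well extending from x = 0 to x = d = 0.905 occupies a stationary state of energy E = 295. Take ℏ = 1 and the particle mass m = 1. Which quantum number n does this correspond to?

For an infinite well E_n = n²π²ℏ²/(2md²), so n = (d/πℏ)√(2mE).
n = (0.905/π) × √(2 × 1 × 295) = 6.997 → n = 7.

n = 7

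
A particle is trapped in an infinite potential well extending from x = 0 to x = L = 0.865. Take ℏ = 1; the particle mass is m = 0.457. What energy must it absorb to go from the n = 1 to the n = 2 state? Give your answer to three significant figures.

E_n = n²π²ℏ²/(2mL²), so ΔE = (2² − 1²) π²ℏ²/(2mL²).
ΔE = 3 × π² / (2 × 0.457 × 0.865²) = 43.30.

ΔE = 43.3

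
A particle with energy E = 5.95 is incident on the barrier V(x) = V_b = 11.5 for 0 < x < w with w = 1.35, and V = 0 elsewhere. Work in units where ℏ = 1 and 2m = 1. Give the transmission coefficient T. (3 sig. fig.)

Since E < V_b the interior solution is evanescent with decay constant κ = √(2m(V_b − E))/ℏ = 2.356.
κw = 3.180, sinh(κw) = 12.01.
Matching ψ, ψ′ at both faces gives T = [1 + V_b² sinh²(κw) / (4E(V_b − E))]⁻¹ = 1/145.3 = 0.00688.

T = 0.00688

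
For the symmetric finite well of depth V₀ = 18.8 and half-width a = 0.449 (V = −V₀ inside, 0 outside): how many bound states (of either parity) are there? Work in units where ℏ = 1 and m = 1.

N = 2

Define the well-strength parameter z₀ = (a/ℏ)√(2mV₀) = 0.449 × √(2·1·18.8) = 2.753.
The even/odd transcendental equations gain one root per π/2 in z₀, giving N = 1 + ⌊2z₀/π⌋ = 1 + ⌊1.753⌋ = 2.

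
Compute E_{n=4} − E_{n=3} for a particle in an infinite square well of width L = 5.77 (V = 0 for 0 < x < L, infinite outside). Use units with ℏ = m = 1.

ΔE = 1.04

E_n = n²π²ℏ²/(2mL²), so ΔE = (4² − 3²) π²ℏ²/(2mL²).
ΔE = 7 × π² / (2 × 1 × 5.77²) = 1.038.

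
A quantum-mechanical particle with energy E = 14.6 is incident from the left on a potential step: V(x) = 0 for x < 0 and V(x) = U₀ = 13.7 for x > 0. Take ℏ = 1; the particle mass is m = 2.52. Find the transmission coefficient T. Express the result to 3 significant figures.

T = 0.637

On each side the TISE gives plane waves with k = √(2m(E − V))/ℏ: k₁ = √(2·2.52·14.6) = 8.578, k₂ = √(2·2.52·0.9) = 2.130.
Matching ψ and ψ′ at x = 0 gives r = (k₁ − k₂)/(k₁ + k₂), so R = r² = 0.3626 and T = 1 − R = 0.6374.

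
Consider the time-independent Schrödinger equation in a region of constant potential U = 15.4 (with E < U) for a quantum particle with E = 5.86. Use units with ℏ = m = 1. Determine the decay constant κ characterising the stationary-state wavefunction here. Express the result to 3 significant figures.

κ = 4.37

Since E < U the TISE in this region is ψ'' = κ²ψ with κ = √(2m(U − E))/ℏ.
κ = √(2 × 1 × 9.54) = 4.368.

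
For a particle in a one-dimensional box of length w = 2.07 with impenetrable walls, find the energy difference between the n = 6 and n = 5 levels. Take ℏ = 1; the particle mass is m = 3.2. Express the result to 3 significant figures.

E_n = n²π²ℏ²/(2mw²), so ΔE = (6² − 5²) π²ℏ²/(2mw²).
ΔE = 11 × π² / (2 × 3.2 × 2.07²) = 3.959.

ΔE = 3.96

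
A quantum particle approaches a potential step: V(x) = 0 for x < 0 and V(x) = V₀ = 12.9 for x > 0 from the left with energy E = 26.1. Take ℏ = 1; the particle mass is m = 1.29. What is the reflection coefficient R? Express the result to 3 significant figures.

R = 0.0285

On each side the TISE gives plane waves with k = √(2m(E − V))/ℏ: k₁ = √(2·1.29·26.1) = 8.206, k₂ = √(2·1.29·13.2) = 5.836.
Continuity of ψ and ψ′ at the step yields the reflection amplitude r = (k₁ − k₂)/(k₁ + k₂) = 0.1688; thus R = |r|² = 0.02849, T = 0.9715.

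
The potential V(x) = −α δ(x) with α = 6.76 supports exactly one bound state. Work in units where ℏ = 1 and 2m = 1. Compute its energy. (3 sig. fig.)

For x ≠ 0 the bound state is ψ ∝ e^{−κ|x|}; integrating the TISE across the delta gives the cusp condition 2κ = 2mα/ℏ², so κ = 3.380.
Then E = −ℏ²κ²/(2m) = −mα²/(2ℏ²) = -11.42.

E = -11.4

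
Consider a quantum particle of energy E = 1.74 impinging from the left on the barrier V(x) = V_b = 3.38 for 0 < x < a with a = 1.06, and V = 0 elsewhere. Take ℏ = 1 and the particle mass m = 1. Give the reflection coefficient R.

R = 0.918

E < V_b: inside the barrier ψ ∝ e^{±κx} with κ = √(2m(V_b − E))/ℏ = 1.811.
κa = 1.920, sinh(κa) = 3.336.
Matching ψ, ψ′ at both faces gives T = [1 + V_b² sinh²(κa) / (4E(V_b − E))]⁻¹ = 1/12.14 = 0.0824.
R = 1 − T = 0.918.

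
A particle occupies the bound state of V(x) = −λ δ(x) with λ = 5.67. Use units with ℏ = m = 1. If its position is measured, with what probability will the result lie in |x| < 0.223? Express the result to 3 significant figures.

The normalised bound state is ψ = √κ e^{−κ|x|} with κ = mλ/ℏ² = 5.670.
P(|x| < d) = ∫_{−d}^{d} κ e^{−2κ|x|} dx = 1 − e^{−2κd} = 1 − e^{−2.529} = 0.9202.

P = 0.920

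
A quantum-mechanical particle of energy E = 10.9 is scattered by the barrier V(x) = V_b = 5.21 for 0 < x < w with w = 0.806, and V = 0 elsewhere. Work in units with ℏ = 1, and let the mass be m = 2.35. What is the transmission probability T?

T = 0.926

Above the barrier the interior wavenumber is k₂ = √(2m(E − V_b))/ℏ = 5.171, giving phase k₂w = 4.168.
T = [1 + V_b² sin²(k₂w) / (4E(E − V_b))]⁻¹ = 1/1.080 = 0.926.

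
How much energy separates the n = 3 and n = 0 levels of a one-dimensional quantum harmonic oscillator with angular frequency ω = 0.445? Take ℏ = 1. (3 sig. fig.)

E_n = ℏω(n + ½), so ΔE = (3 − 0) ℏω = 3 × 0.445 = 1.335.

ΔE = 1.34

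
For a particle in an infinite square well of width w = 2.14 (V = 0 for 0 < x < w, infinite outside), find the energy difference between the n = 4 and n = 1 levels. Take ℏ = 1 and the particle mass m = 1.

ΔE = 16.2

E_n = n²π²ℏ²/(2mw²), so ΔE = (4² − 1²) π²ℏ²/(2mw²).
ΔE = 15 × π² / (2 × 1 × 2.14²) = 16.16.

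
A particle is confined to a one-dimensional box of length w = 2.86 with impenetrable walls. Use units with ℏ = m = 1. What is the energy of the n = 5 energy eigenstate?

E = 15.1

Requiring ψ(0) = ψ(w) = 0 quantises k = nπ/w, hence E_n = ℏ²k²/2m = n²π²ℏ²/(2mw²).
E_5 = 5² × π² / (2 × 1 × 2.86²) = 15.08.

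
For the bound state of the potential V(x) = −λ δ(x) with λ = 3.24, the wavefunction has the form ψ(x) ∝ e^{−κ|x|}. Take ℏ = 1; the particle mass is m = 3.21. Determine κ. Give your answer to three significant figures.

Integrating the TISE across x = 0 gives the cusp condition ψ'(0⁺) − ψ'(0⁻) = −(2mλ/ℏ²)ψ(0).
With ψ ∝ e^{−κ|x|} this yields −2κ = −2mλ/ℏ², so κ = mλ/ℏ² = 10.40.

κ = 10.4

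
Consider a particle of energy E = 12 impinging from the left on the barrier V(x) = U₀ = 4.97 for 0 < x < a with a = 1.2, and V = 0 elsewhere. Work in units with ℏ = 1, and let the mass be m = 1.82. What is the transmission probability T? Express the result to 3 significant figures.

T = 0.997

Above the barrier the interior wavenumber is k₂ = √(2m(E − U₀))/ℏ = 5.059, giving phase k₂a = 6.070.
T = [1 + U₀² sin²(k₂a) / (4E(E − U₀))]⁻¹ = 1/1.003 = 0.997.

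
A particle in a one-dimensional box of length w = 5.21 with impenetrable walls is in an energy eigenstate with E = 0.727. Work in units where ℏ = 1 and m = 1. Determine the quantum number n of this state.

For an infinite well E_n = n²π²ℏ²/(2mw²), so n = (w/πℏ)√(2mE).
n = (5.21/π) × √(2 × 1 × 0.727) = 2.000 → n = 2.

n = 2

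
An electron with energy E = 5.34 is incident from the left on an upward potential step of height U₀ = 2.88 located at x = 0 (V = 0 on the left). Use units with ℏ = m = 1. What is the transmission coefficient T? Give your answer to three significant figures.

On each side the TISE gives plane waves with k = √(2m(E − V))/ℏ: k₁ = √(2·1·5.34) = 3.268, k₂ = √(2·1·2.46) = 2.218.
Continuity of ψ and ψ′ at the step yields the reflection amplitude r = (k₁ − k₂)/(k₁ + k₂) = 0.1914; thus R = |r|² = 0.03663, T = 0.9634.

T = 0.963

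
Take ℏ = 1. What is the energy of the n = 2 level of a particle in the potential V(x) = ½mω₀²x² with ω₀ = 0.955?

Using E_n = (n + ½)ℏω₀: E_2 = 2.5 × 0.955 = 2.388.

E = 2.39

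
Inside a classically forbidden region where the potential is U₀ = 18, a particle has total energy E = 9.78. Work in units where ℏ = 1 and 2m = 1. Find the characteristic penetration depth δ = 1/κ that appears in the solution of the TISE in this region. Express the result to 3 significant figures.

Since E < U₀ the TISE in this region is ψ'' = κ²ψ with κ = √(2m(U₀ − E))/ℏ.
κ = √(2 × 0.5 × 8.22) = 2.867. The penetration depth is δ = 1/κ = 0.349.

δ = 0.349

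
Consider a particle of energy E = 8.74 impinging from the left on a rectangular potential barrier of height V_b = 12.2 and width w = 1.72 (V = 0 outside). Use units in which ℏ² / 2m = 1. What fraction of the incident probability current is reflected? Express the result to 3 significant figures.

E < V_b: inside the barrier ψ ∝ e^{±κx} with κ = √(2m(V_b − E))/ℏ = 1.860.
κw = 3.199, sinh(κw) = 12.24.
The exact tunnelling result is T⁻¹ = 1 + V_b² sinh²(κw) / [4E(V_b − E)] = 185.3, so T = 0.00540.
R = 1 − T = 0.995.

R = 0.995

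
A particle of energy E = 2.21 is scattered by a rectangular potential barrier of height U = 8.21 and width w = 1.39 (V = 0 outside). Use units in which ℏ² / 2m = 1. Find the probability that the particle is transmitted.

T = 0.00347

E < U: inside the barrier ψ ∝ e^{±κx} with κ = √(2m(U − E))/ℏ = 2.449.
κw = 3.405, sinh(κw) = 15.04.
The exact tunnelling result is T⁻¹ = 1 + U² sinh²(κw) / [4E(U − E)] = 288.4, so T = 0.00347.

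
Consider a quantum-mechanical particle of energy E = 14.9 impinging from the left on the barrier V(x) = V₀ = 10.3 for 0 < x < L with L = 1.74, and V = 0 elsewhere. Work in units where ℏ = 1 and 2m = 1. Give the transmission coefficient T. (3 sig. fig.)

Above the barrier the interior wavenumber is k₂ = √(2m(E − V₀))/ℏ = 2.145, giving phase k₂L = 3.732.
T = [1 + V₀² sin²(k₂L) / (4E(E − V₀))]⁻¹ = 1/1.120 = 0.893.

T = 0.893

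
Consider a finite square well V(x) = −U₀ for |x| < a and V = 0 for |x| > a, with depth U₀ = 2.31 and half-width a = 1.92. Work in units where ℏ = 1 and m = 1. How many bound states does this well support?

The dimensionless depth is z₀ = a√(2mU₀)/ℏ = 1.92 × √(4.620) = 4.127.
The even/odd transcendental equations gain one root per π/2 in z₀, giving N = 1 + ⌊2z₀/π⌋ = 1 + ⌊2.627⌋ = 3.

N = 3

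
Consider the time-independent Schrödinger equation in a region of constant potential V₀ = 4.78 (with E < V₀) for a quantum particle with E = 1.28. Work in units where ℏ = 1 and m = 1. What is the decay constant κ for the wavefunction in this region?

κ = 2.65

Since E < V₀ the TISE in this region is ψ'' = κ²ψ with κ = √(2m(V₀ − E))/ℏ.
κ = √(2 × 1 × 3.5) = 2.646.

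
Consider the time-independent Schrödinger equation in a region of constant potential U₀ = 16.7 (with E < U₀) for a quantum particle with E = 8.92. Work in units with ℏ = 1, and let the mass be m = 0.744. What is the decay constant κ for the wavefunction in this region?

κ = 3.40

Since E < U₀ the TISE in this region is ψ'' = κ²ψ with κ = √(2m(U₀ − E))/ℏ.
κ = √(2 × 0.744 × 7.78) = 3.402.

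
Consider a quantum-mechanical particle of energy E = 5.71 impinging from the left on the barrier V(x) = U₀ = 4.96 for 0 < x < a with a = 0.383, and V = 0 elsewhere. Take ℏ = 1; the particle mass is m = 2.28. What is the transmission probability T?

T = 0.622

E > U₀: inside the barrier k₂ = √(2m(E − U₀))/ℏ = 1.849, k₂a = 0.7083.
T = [1 + U₀² sin²(k₂a) / (4E(E − U₀))]⁻¹ = 1/1.608 = 0.622.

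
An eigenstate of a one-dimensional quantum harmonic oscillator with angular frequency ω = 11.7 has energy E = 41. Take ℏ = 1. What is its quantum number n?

n = 3

E_n = ℏω(n + ½) ⇒ n = E/(ℏω) − ½ = 41/11.7 − 0.5 = 3.004 → n = 3.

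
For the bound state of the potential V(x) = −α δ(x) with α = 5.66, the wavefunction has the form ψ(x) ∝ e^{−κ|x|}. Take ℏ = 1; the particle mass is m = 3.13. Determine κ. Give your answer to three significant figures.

Integrating the TISE across x = 0 gives the cusp condition ψ'(0⁺) − ψ'(0⁻) = −(2mα/ℏ²)ψ(0).
With ψ ∝ e^{−κ|x|} this yields −2κ = −2mα/ℏ², so κ = mα/ℏ² = 17.72.

κ = 17.7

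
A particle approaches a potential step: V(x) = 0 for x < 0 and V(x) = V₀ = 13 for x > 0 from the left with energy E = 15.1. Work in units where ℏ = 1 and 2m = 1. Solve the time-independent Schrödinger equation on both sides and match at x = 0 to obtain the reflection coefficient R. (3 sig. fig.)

R = 0.209

The wavenumbers are k₁ = √(2mE)/ℏ = 3.886 on the left and k₂ = √(2m(E − V₀))/ℏ = 1.449 on the right.
Continuity of ψ and ψ′ at the step yields the reflection amplitude r = (k₁ − k₂)/(k₁ + k₂) = 0.4567; thus R = |r|² = 0.2086, T = 0.7914.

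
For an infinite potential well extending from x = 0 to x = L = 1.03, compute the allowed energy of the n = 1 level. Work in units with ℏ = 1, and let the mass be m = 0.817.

The infinite-well eigenfunctions ψ_n = √(2/L) sin(nπx/L) vanish at both walls, giving E_n = n²π²ℏ²/(2mL²).
E_1 = 1² × π² / (2 × 0.817 × 1.03²) = 5.693.

E = 5.69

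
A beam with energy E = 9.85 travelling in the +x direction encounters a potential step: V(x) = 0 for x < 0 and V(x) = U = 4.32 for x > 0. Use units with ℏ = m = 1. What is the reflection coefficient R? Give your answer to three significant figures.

On each side the TISE gives plane waves with k = √(2m(E − V))/ℏ: k₁ = √(2·1·9.85) = 4.438, k₂ = √(2·1·5.53) = 3.326.
Matching ψ and ψ′ at x = 0 gives r = (k₁ − k₂)/(k₁ + k₂), so R = r² = 0.02054 and T = 1 − R = 0.9795.

R = 0.0205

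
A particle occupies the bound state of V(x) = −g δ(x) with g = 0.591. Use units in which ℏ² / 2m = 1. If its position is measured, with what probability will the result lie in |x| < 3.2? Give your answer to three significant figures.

P = 0.849

The normalised bound state is ψ = √κ e^{−κ|x|} with κ = mg/ℏ² = 0.2955.
P(|x| < d) = ∫_{−d}^{d} κ e^{−2κ|x|} dx = 1 − e^{−2κd} = 1 − e^{−1.891} = 0.8491.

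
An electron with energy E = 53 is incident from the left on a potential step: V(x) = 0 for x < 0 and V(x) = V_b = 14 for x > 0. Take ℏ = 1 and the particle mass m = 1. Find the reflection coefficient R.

The wavenumbers are k₁ = √(2mE)/ℏ = 10.30 on the left and k₂ = √(2m(E − V_b))/ℏ = 8.832 on the right.
Continuity of ψ and ψ′ at the step yields the reflection amplitude r = (k₁ − k₂)/(k₁ + k₂) = 0.07653; thus R = |r|² = 0.005857, T = 0.9941.

R = 0.00586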